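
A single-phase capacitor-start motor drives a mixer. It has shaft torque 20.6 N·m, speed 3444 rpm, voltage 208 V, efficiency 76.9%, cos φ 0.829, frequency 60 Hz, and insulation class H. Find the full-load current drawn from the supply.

ω = 2π×3444/60 = 360.7 rad/s; P_out = τω = 20.6 × 360.7 = 7430 W
P_in = P_out / η = 7430 / 0.769 = 9662 W
I = P_in / (V·cosφ) = 9662 / (208 × 0.829) = 56 A

56 A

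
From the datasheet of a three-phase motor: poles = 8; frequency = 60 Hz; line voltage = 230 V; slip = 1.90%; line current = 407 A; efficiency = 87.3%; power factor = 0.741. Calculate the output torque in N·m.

P_in = √3·V·I·cosφ = 1.732 × 230 × 407 × 0.741 = 120140 W
P_out = η·P_in = 0.873 × 120140 = 104882 W
n_s = 120×60/8 = 900 rpm; n = 900×(1−0.019) = 883 rpm
ω = 2π×883/60 = 92.47 rad/s
τ = P_out/ω = 104882/92.47 = 1130 N·m

1130 N·m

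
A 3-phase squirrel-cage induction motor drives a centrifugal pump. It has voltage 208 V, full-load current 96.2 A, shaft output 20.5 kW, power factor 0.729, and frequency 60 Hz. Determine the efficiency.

81.1 %

P_out = 20.5 kW = 20500 W
P_in = √3·V_L·I_L·cosφ = 1.732 × 208 × 96.2 × 0.729 = 25265 W
η = P_out / P_in = 20500 / 25265 = 0.811 = 81.1%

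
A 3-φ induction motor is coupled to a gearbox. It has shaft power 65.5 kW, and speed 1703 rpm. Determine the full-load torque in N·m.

ω = 2π × 1703/60 = 178.3 rad/s
τ = P/ω = 65500/178.3 = 367 N·m

367 N·m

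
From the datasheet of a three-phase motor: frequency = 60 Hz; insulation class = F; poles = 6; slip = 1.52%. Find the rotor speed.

n_s = 120f/p = 120×60/6 = 1200 rpm
n = n_s(1 − s) = 1200 × (1 − 0.0152) = 1182 rpm

1182 rpm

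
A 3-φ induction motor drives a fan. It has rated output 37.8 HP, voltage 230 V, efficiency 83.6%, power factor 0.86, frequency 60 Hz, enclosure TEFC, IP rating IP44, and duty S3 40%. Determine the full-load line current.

P_out = 37.8 × 746 = 28199 W
P_in = P_out / η = 28199 / 0.836 = 33731 W
I_L = P_in / (√3·V_L·cosφ) = 33731 / (1.732 × 230 × 0.86) = 98.5 A

98.5 A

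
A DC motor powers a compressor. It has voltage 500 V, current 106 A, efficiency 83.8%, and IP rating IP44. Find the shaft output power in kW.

44.4 kW

P_in = V·I = 500 × 106 = 53000 W
P_out = η·P_in = 0.838 × 53000 = 44414 W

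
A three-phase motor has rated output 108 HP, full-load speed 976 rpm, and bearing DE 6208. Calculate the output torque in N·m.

P_out = 108 × 746 = 80568 W
ω = 2π × 976/60 = 102.2 rad/s
τ = P_out/ω = 80568/102.2 = 788 N·m

788 N·m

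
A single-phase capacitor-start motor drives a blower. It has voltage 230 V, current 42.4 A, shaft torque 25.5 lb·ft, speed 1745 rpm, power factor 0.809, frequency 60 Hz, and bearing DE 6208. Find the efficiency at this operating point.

τ = 25.5 lb·ft × 1.356 = 34.58 N·m
ω = 2π × 1745/60 = 182.7 rad/s; P_out = τω = 34.58 × 182.7 = 6318 W
P_in = V·I·cosφ = 230 × 42.4 × 0.809 = 7889 W
η = P_out / P_in = 6318 / 7889 = 0.801 = 80.1%

80.1 %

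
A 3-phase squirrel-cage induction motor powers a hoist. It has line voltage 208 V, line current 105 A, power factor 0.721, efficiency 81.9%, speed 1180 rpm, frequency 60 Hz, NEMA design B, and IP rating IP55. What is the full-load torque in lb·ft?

P_in = √3·V·I·cosφ = 1.732 × 208 × 105 × 0.721 = 27273 W
P_out = η·P_in = 0.819 × 27273 = 22337 W
n = 1180 rpm
ω = 2π×1180/60 = 123.6 rad/s
τ = P_out/ω = 22337/123.6 = 180.7 N·m
In lb·ft: 180.7/1.356 = 133 lb·ft

133 lb·ft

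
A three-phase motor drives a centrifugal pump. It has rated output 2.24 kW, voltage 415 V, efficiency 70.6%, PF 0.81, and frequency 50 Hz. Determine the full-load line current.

P_out = 2.24 kW = 2240 W
P_in = P_out / η = 2240 / 0.706 = 3173 W
I_L = P_in / (√3·V_L·cosφ) = 3173 / (1.732 × 415 × 0.81) = 5.45 A

5.45 A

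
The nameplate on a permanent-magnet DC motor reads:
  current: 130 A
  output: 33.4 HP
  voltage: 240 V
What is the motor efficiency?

79.9 %

P_out = 33.4 × 746 = 24916 W
P_in = V·I = 240 × 130 = 31200 W
η = P_out / P_in = 24916 / 31200 = 0.799 = 79.9%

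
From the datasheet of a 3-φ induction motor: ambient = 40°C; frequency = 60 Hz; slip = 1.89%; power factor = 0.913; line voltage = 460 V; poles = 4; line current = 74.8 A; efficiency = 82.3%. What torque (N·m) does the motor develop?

P_in = √3·V·I·cosφ = 1.732 × 460 × 74.8 × 0.913 = 54410 W
P_out = η·P_in = 0.823 × 54410 = 44779 W
n_s = 120×60/4 = 1800 rpm; n = 1800×(1−0.0189) = 1766 rpm
ω = 2π×1766/60 = 184.9 rad/s
τ = P_out/ω = 44779/184.9 = 242 N·m

242 N·m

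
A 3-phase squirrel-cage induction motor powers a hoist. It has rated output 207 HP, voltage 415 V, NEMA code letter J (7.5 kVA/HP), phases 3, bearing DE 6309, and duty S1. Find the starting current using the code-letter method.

S_LR = 7.5 × 207 = 1552.5 kVA
I_LR = S_LR/(√3·V_L) = 1552500/(1.732×415) = 2160 A

2160 A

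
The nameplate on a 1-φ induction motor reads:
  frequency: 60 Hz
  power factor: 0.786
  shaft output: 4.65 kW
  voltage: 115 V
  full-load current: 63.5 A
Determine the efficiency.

81.0 %

P_out = 4.65 kW = 4650 W
P_in = V·I·cosφ = 115 × 63.5 × 0.786 = 5740 W
η = P_out / P_in = 4650 / 5740 = 0.810 = 81.0%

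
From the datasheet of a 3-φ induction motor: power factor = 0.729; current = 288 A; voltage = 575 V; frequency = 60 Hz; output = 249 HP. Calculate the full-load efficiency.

P_out = 249 × 746 = 185754 W
P_in = √3·V_L·I_L·cosφ = 1.732 × 575 × 288 × 0.729 = 209091 W
η = P_out / P_in = 185754 / 209091 = 0.888 = 88.8%

88.8 %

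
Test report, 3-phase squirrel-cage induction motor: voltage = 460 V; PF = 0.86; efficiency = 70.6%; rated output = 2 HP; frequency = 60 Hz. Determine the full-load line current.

3.08 A

P_out = 2 × 746 = 1492 W
P_in = P_out / η = 1492 / 0.706 = 2113 W
I_L = P_in / (√3·V_L·cosφ) = 2113 / (1.732 × 460 × 0.86) = 3.08 A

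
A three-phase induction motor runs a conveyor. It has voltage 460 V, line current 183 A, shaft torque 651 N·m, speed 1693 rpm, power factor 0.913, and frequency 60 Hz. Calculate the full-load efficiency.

86.7 %

ω = 2π × 1693/60 = 177.3 rad/s; P_out = τω = 651 × 177.3 = 115422 W
P_in = √3·V_L·I_L·cosφ = 1.732 × 460 × 183 × 0.913 = 133115 W
η = P_out / P_in = 115422 / 133115 = 0.867 = 86.7%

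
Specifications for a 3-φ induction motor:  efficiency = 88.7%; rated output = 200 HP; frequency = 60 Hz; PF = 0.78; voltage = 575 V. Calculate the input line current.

217 A

P_out = 200 × 746 = 149200 W
P_in = P_out / η = 149200 / 0.887 = 168207 W
I_L = P_in / (√3·V_L·cosφ) = 168207 / (1.732 × 575 × 0.78) = 217 A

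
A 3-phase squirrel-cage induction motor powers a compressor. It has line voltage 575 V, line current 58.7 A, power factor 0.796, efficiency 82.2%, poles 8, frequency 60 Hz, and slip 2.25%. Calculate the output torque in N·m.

P_in = √3·V·I·cosφ = 1.732 × 575 × 58.7 × 0.796 = 46534 W
P_out = η·P_in = 0.822 × 46534 = 38251 W
n_s = 120×60/8 = 900 rpm; n = 900×(1−0.0225) = 880 rpm
ω = 2π×880/60 = 92.15 rad/s
τ = P_out/ω = 38251/92.15 = 415 N·m

415 N·m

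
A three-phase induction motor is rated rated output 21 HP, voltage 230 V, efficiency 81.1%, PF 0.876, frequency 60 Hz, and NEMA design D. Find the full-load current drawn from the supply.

55.4 A

P_out = 21 × 746 = 15666 W
P_in = P_out / η = 15666 / 0.811 = 19317 W
I_L = P_in / (√3·V_L·cosφ) = 19317 / (1.732 × 230 × 0.876) = 55.4 A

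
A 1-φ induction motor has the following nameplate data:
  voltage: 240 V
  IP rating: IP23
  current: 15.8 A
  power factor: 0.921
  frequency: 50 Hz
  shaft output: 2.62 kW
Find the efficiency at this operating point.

P_out = 2.62 kW = 2620 W
P_in = V·I·cosφ = 240 × 15.8 × 0.921 = 3492 W
η = P_out / P_in = 2620 / 3492 = 0.750 = 75.0%

75.0 %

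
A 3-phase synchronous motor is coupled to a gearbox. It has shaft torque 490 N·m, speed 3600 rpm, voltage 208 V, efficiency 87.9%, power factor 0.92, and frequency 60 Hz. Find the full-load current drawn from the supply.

634 A

ω = 2π×3600/60 = 377 rad/s; P_out = τω = 490 × 377 = 184730 W
P_in = P_out / η = 184730 / 0.879 = 210159 W
I_L = P_in / (√3·V_L·cosφ) = 210159 / (1.732 × 208 × 0.92) = 634 A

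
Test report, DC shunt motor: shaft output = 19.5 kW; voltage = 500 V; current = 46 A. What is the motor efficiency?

84.8 %

P_out = 19.5 kW = 19500 W
P_in = V·I = 500 × 46 = 23000 W
η = P_out / P_in = 19500 / 23000 = 0.848 = 84.8%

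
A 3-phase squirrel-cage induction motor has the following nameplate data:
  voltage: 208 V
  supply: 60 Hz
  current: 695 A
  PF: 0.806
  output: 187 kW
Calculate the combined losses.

14.8 kW

P_in = √3·V·I·cosφ = 1.732×208×695×0.806 = 201805 W
P_out = 187000 W
Losses = P_in − P_out = 201805 − 187000 = 14805 W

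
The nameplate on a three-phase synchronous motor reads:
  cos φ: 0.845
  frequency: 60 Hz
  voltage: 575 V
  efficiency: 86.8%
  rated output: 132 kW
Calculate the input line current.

P_out = 132 kW = 132000 W
P_in = P_out / η = 132000 / 0.868 = 152074 W
I_L = P_in / (√3·V_L·cosφ) = 152074 / (1.732 × 575 × 0.845) = 181 A

181 A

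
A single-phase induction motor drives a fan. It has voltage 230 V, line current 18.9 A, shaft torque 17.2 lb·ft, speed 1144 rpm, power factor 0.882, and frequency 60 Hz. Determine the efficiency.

τ = 17.2 lb·ft × 1.356 = 23.32 N·m
ω = 2π × 1144/60 = 119.8 rad/s; P_out = τω = 23.32 × 119.8 = 2794 W
P_in = V·I·cosφ = 230 × 18.9 × 0.882 = 3834 W
η = P_out / P_in = 2794 / 3834 = 0.729 = 72.9%

72.9 %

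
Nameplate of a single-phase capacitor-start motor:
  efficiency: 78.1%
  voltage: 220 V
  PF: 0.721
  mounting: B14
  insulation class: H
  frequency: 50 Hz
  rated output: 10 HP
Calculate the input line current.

P_out = 10 × 746 = 7460 W
P_in = P_out / η = 7460 / 0.781 = 9552 W
I = P_in / (V·cosφ) = 9552 / (220 × 0.721) = 60.2 A

60.2 A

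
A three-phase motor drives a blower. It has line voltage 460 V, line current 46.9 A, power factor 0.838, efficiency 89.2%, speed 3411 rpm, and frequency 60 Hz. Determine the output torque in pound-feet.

57.7 lb·ft

P_in = √3·V·I·cosφ = 1.732 × 460 × 46.9 × 0.838 = 31313 W
P_out = η·P_in = 0.892 × 31313 = 27931 W
n = 3411 rpm
ω = 2π×3411/60 = 357.2 rad/s
τ = P_out/ω = 27931/357.2 = 78.19 N·m
In lb·ft: 78.19/1.356 = 57.7 lb·ft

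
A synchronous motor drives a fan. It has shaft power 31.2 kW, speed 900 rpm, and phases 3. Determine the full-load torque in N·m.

ω = 2π × 900/60 = 94.25 rad/s
τ = P/ω = 31200/94.25 = 331 N·m

331 N·m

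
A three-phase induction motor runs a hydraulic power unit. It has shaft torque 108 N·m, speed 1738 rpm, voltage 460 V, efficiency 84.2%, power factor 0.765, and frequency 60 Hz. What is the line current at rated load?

ω = 2π×1738/60 = 182 rad/s; P_out = τω = 108 × 182 = 19656 W
P_in = P_out / η = 19656 / 0.842 = 23344 W
I_L = P_in / (√3·V_L·cosφ) = 23344 / (1.732 × 460 × 0.765) = 38.3 A

38.3 A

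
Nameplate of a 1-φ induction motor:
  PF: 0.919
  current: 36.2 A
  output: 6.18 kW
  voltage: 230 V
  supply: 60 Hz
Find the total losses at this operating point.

P_in = V·I·cosφ = 230×36.2×0.919 = 7652 W
P_out = 6180 W
Losses = P_in − P_out = 7652 − 6180 = 1472 W

1.47 kW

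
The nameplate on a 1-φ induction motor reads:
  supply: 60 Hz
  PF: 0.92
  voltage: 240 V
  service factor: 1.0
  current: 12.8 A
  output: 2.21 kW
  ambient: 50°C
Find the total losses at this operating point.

616 W

P_in = V·I·cosφ = 240×12.8×0.92 = 2826 W
P_out = 2210 W
Losses = P_in − P_out = 2826 − 2210 = 616 W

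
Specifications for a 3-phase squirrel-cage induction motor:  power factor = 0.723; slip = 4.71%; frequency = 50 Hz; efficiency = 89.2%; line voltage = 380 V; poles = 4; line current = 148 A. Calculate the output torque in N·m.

P_in = √3·V·I·cosφ = 1.732 × 380 × 148 × 0.723 = 70426 W
P_out = η·P_in = 0.892 × 70426 = 62820 W
n_s = 120×50/4 = 1500 rpm; n = 1500×(1−0.0471) = 1429 rpm
ω = 2π×1429/60 = 149.6 rad/s
τ = P_out/ω = 62820/149.6 = 420 N·m

420 N·m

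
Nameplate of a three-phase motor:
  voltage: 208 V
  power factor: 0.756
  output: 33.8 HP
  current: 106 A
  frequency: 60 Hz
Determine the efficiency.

87.3 %

P_out = 33.8 × 746 = 25215 W
P_in = √3·V_L·I_L·cosφ = 1.732 × 208 × 106 × 0.756 = 28869 W
η = P_out / P_in = 25215 / 28869 = 0.873 = 87.3%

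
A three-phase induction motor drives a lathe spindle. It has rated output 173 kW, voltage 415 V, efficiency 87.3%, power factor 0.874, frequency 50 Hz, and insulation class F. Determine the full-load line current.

315 A

P_out = 173 kW = 173000 W
P_in = P_out / η = 173000 / 0.873 = 198167 W
I_L = P_in / (√3·V_L·cosφ) = 198167 / (1.732 × 415 × 0.874) = 315 A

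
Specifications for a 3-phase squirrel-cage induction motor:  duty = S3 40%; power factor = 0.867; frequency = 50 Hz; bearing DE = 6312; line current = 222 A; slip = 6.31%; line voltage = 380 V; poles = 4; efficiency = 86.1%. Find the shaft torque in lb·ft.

P_in = √3·V·I·cosφ = 1.732 × 380 × 222 × 0.867 = 126679 W
P_out = η·P_in = 0.861 × 126679 = 109071 W
n_s = 120×50/4 = 1500 rpm; n = 1500×(1−0.0631) = 1405 rpm
ω = 2π×1405/60 = 147.1 rad/s
τ = P_out/ω = 109071/147.1 = 741.5 N·m
In lb·ft: 741.5/1.356 = 547 lb·ft

547 lb·ft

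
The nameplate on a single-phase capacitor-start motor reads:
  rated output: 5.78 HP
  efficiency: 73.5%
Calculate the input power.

5.87 kW

P_out = 5.78 × 746 = 4312 W
P_in = P_out/η = 4312/0.735 = 5867 W = 5.87 kW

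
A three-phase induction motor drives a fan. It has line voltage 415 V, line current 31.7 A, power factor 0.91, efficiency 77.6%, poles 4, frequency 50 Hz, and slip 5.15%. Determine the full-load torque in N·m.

108 N·m

P_in = √3·V·I·cosφ = 1.732 × 415 × 31.7 × 0.91 = 20735 W
P_out = η·P_in = 0.776 × 20735 = 16090 W
n_s = 120×50/4 = 1500 rpm; n = 1500×(1−0.0515) = 1423 rpm
ω = 2π×1423/60 = 149 rad/s
τ = P_out/ω = 16090/149 = 108 N·m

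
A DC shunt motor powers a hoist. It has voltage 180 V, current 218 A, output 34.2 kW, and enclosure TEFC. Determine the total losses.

5.04 kW

P_in = V·I = 180×218 = 39240 W
P_out = 34200 W
Losses = P_in − P_out = 39240 − 34200 = 5040 W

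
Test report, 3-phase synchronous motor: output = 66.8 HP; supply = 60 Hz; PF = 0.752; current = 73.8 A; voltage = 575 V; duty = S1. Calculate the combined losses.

5.44 kW

P_in = √3·V·I·cosφ = 1.732×575×73.8×0.752 = 55270 W
P_out = 66.8×746 = 49833 W
Losses = P_in − P_out = 55270 − 49833 = 5437 W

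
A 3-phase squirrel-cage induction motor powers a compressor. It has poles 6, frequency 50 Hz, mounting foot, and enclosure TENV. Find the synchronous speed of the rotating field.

1000 rpm

n_s = 120f/p = 120×50/6 = 1000 rpm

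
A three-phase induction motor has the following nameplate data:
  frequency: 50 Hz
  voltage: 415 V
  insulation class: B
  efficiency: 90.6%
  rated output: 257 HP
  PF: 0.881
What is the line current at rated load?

P_out = 257 × 746 = 191722 W
P_in = P_out / η = 191722 / 0.906 = 211614 W
I_L = P_in / (√3·V_L·cosφ) = 211614 / (1.732 × 415 × 0.881) = 334 A

334 A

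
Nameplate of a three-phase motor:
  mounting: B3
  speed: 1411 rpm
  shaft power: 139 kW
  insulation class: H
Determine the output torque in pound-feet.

694 lb·ft

ω = 2π × 1411/60 = 147.8 rad/s
τ = P/ω = 139000/147.8 = 940.5 N·m
In lb·ft: 940.5/1.356 = 694 lb·ft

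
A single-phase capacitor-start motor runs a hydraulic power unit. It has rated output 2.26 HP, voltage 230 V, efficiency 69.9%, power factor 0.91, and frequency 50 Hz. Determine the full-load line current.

11.5 A

P_out = 2.26 × 746 = 1686 W
P_in = P_out / η = 1686 / 0.699 = 2412 W
I = P_in / (V·cosφ) = 2412 / (230 × 0.91) = 11.5 A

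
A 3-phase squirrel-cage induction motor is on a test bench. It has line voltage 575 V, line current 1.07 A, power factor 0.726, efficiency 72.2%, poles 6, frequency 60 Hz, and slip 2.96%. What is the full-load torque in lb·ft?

3.38 lb·ft

P_in = √3·V·I·cosφ = 1.732 × 575 × 1.07 × 0.726 = 774 W
P_out = η·P_in = 0.722 × 774 = 559 W
n_s = 120×60/6 = 1200 rpm; n = 1200×(1−0.0296) = 1164 rpm
ω = 2π×1164/60 = 121.9 rad/s
τ = P_out/ω = 559/121.9 = 4.586 N·m
In lb·ft: 4.586/1.356 = 3.38 lb·ft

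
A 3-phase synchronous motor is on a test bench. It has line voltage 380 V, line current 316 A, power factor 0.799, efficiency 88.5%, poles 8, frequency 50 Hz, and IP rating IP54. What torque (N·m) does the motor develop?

P_in = √3·V·I·cosφ = 1.732 × 380 × 316 × 0.799 = 166175 W
P_out = η·P_in = 0.885 × 166175 = 147065 W
n = n_s = 120×50/8 = 750 rpm (synchronous)
ω = 2π×750/60 = 78.54 rad/s
τ = P_out/ω = 147065/78.54 = 1870 N·m

1870 N·m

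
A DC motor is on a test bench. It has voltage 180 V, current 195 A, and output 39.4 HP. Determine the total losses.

P_in = V·I = 180×195 = 35100 W
P_out = 39.4×746 = 29392 W
Losses = P_in − P_out = 35100 − 29392 = 5708 W

5710 W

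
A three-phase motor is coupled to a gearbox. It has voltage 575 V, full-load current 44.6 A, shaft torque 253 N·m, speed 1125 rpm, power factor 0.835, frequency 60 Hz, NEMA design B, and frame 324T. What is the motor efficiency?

ω = 2π × 1125/60 = 117.8 rad/s; P_out = τω = 253 × 117.8 = 29803 W
P_in = √3·V_L·I_L·cosφ = 1.732 × 575 × 44.6 × 0.835 = 37088 W
η = P_out / P_in = 29803 / 37088 = 0.804 = 80.4%

80.4 %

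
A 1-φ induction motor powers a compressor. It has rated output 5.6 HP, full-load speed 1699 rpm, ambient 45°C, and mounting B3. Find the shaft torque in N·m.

23.5 N·m

P_out = 5.6 × 746 = 4178 W
ω = 2π × 1699/60 = 177.9 rad/s
τ = P_out/ω = 4178/177.9 = 23.5 N·m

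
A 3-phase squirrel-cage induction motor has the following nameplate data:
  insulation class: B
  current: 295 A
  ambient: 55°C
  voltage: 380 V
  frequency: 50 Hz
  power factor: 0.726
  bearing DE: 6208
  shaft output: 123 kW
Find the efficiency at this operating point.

P_out = 123 kW = 123000 W
P_in = √3·V_L·I_L·cosφ = 1.732 × 380 × 295 × 0.726 = 140958 W
η = P_out / P_in = 123000 / 140958 = 0.873 = 87.3%

87.3 %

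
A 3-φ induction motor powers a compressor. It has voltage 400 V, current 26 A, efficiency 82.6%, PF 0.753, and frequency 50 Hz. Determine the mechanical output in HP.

15 HP

P_in = √3·V·I·cosφ = 1.732 × 400 × 26 × 0.753 = 13564 W
P_out = η·P_in = 0.826 × 13564 = 11204 W
= 11204/746 = 15 HP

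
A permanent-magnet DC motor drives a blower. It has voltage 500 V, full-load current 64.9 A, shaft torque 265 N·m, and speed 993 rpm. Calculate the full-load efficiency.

84.9 %

ω = 2π × 993/60 = 104 rad/s; P_out = τω = 265 × 104 = 27560 W
P_in = V·I = 500 × 64.9 = 32450 W
η = P_out / P_in = 27560 / 32450 = 0.849 = 84.9%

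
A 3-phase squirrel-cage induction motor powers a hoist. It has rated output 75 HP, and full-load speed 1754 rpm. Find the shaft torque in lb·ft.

P_out = 75 × 746 = 55950 W
ω = 2π × 1754/60 = 183.7 rad/s
τ = P_out/ω = 55950/183.7 = 304.6 N·m
In lb·ft: 304.6/1.356 = 225 lb·ft

225 lb·ft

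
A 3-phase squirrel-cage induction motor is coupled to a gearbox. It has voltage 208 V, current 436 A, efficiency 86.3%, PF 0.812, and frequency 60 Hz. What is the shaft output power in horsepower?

148 HP

P_in = √3·V·I·cosφ = 1.732 × 208 × 436 × 0.812 = 127542 W
P_out = η·P_in = 0.863 × 127542 = 110069 W
= 110069/746 = 148 HP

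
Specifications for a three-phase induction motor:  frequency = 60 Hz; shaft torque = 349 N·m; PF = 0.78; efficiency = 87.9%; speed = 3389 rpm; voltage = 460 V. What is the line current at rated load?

227 A

ω = 2π×3389/60 = 354.9 rad/s; P_out = τω = 349 × 354.9 = 123860 W
P_in = P_out / η = 123860 / 0.879 = 140910 W
I_L = P_in / (√3·V_L·cosφ) = 140910 / (1.732 × 460 × 0.78) = 227 A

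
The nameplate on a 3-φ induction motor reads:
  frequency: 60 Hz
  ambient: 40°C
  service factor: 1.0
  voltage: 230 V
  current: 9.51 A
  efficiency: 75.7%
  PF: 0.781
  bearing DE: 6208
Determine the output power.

P_in = √3·V·I·cosφ = 1.732 × 230 × 9.51 × 0.781 = 2959 W
P_out = η·P_in = 0.757 × 2959 = 2240 W

2.24 kW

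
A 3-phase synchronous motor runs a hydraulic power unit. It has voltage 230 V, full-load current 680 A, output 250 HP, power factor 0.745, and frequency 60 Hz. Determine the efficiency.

92.4 %

P_out = 250 × 746 = 186500 W
P_in = √3·V_L·I_L·cosφ = 1.732 × 230 × 680 × 0.745 = 201809 W
η = P_out / P_in = 186500 / 201809 = 0.924 = 92.4%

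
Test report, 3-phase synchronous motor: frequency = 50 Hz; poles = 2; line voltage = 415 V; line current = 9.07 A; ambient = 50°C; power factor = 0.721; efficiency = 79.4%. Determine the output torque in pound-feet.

8.76 lb·ft

P_in = √3·V·I·cosφ = 1.732 × 415 × 9.07 × 0.721 = 4700 W
P_out = η·P_in = 0.794 × 4700 = 3732 W
n = n_s = 120×50/2 = 3000 rpm (synchronous)
ω = 2π×3000/60 = 314.2 rad/s
τ = P_out/ω = 3732/314.2 = 11.88 N·m
In lb·ft: 11.88/1.356 = 8.76 lb·ft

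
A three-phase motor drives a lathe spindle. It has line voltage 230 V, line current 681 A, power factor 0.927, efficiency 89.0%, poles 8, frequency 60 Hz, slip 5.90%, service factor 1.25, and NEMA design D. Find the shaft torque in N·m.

2520 N·m

P_in = √3·V·I·cosφ = 1.732 × 230 × 681 × 0.927 = 251479 W
P_out = η·P_in = 0.89 × 251479 = 223816 W
n_s = 120×60/8 = 900 rpm; n = 900×(1−0.059) = 847 rpm
ω = 2π×847/60 = 88.7 rad/s
τ = P_out/ω = 223816/88.7 = 2520 N·m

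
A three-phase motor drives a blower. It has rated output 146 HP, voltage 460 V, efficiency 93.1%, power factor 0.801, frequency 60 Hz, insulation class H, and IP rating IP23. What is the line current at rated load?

P_out = 146 × 746 = 108916 W
P_in = P_out / η = 108916 / 0.931 = 116988 W
I_L = P_in / (√3·V_L·cosφ) = 116988 / (1.732 × 460 × 0.801) = 183 A

183 A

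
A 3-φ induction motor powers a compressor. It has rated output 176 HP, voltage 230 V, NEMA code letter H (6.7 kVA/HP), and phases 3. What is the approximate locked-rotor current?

2960 A

S_LR = 6.7 × 176 = 1179.2 kVA
I_LR = S_LR/(√3·V_L) = 1179200/(1.732×230) = 2960 A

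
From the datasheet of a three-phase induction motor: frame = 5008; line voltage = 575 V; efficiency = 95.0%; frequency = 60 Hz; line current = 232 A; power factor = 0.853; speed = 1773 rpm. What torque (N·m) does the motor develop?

P_in = √3·V·I·cosφ = 1.732 × 575 × 232 × 0.853 = 197085 W
P_out = η·P_in = 0.95 × 197085 = 187231 W
n = 1773 rpm
ω = 2π×1773/60 = 185.7 rad/s
τ = P_out/ω = 187231/185.7 = 1010 N·m

1010 N·m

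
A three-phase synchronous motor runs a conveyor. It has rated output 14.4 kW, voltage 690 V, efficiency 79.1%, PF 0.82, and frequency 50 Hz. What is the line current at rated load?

P_out = 14.4 kW = 14400 W
P_in = P_out / η = 14400 / 0.791 = 18205 W
I_L = P_in / (√3·V_L·cosφ) = 18205 / (1.732 × 690 × 0.82) = 18.6 A

18.6 A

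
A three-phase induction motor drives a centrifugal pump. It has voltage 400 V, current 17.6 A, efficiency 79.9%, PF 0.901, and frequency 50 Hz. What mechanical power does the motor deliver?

P_in = √3·V·I·cosφ = 1.732 × 400 × 17.6 × 0.901 = 10986 W
P_out = η·P_in = 0.799 × 10986 = 8778 W

8.78 kW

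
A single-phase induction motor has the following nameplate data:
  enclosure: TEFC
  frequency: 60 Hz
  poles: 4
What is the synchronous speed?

1800 rpm

n_s = 120f/p = 120×60/4 = 1800 rpm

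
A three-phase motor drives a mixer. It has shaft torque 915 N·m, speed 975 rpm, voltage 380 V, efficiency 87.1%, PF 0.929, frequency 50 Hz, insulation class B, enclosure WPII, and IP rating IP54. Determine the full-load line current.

ω = 2π×975/60 = 102.1 rad/s; P_out = τω = 915 × 102.1 = 93422 W
P_in = P_out / η = 93422 / 0.871 = 107258 W
I_L = P_in / (√3·V_L·cosφ) = 107258 / (1.732 × 380 × 0.929) = 175 A

175 A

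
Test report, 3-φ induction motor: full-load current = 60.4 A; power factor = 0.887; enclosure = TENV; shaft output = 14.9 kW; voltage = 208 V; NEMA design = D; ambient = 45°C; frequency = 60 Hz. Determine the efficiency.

P_out = 14.9 kW = 14900 W
P_in = √3·V_L·I_L·cosφ = 1.732 × 208 × 60.4 × 0.887 = 19301 W
η = P_out / P_in = 14900 / 19301 = 0.772 = 77.2%

77.2 %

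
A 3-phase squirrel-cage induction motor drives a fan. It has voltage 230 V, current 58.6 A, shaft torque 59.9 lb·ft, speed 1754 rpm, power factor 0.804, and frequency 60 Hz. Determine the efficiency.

τ = 59.9 lb·ft × 1.356 = 81.22 N·m
ω = 2π × 1754/60 = 183.7 rad/s; P_out = τω = 81.22 × 183.7 = 14920 W
P_in = √3·V_L·I_L·cosφ = 1.732 × 230 × 58.6 × 0.804 = 18768 W
η = P_out / P_in = 14920 / 18768 = 0.795 = 79.5%

79.5 %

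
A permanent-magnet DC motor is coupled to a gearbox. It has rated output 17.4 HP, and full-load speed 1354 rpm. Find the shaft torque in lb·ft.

67.5 lb·ft

P_out = 17.4 × 746 = 12980 W
ω = 2π × 1354/60 = 141.8 rad/s
τ = P_out/ω = 12980/141.8 = 91.54 N·m
In lb·ft: 91.54/1.356 = 67.5 lb·ft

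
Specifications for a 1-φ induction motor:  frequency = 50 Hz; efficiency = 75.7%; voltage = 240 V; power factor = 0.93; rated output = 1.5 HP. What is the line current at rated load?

6.62 A

P_out = 1.5 × 746 = 1119 W
P_in = P_out / η = 1119 / 0.757 = 1478 W
I = P_in / (V·cosφ) = 1478 / (240 × 0.93) = 6.62 A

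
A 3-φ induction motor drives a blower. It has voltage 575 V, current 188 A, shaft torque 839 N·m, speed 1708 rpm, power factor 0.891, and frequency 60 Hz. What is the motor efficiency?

90.0 %

ω = 2π × 1708/60 = 178.9 rad/s; P_out = τω = 839 × 178.9 = 150097 W
P_in = √3·V_L·I_L·cosφ = 1.732 × 575 × 188 × 0.891 = 166821 W
η = P_out / P_in = 150097 / 166821 = 0.900 = 90.0%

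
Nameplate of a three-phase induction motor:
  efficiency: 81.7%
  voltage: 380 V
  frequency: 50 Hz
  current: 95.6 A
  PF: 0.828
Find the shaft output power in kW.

42.6 kW

P_in = √3·V·I·cosφ = 1.732 × 380 × 95.6 × 0.828 = 52098 W
P_out = η·P_in = 0.817 × 52098 = 42564 W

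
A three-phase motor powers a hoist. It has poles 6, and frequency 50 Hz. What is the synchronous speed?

n_s = 120f/p = 120×50/6 = 1000 rpm

1000 rpm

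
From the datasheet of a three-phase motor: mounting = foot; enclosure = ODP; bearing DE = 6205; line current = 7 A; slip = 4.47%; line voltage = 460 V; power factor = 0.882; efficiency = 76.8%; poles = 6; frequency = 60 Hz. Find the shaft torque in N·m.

P_in = √3·V·I·cosφ = 1.732 × 460 × 7 × 0.882 = 4919 W
P_out = η·P_in = 0.768 × 4919 = 3778 W
n_s = 120×60/6 = 1200 rpm; n = 1200×(1−0.0447) = 1146 rpm
ω = 2π×1146/60 = 120 rad/s
τ = P_out/ω = 3778/120 = 31.5 N·m

31.5 N·m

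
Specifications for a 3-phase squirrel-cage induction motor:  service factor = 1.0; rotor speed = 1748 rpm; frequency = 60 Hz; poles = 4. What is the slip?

2.9 %

n_s = 120f/p = 120×60/4 = 1800 rpm
s = (n_s − n)/n_s = (1800 − 1748)/1800 = 0.0289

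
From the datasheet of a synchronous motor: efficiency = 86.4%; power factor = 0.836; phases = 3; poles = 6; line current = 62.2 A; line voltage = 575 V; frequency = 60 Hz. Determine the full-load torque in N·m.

356 N·m

P_in = √3·V·I·cosφ = 1.732 × 575 × 62.2 × 0.836 = 51786 W
P_out = η·P_in = 0.864 × 51786 = 44743 W
n = n_s = 120×60/6 = 1200 rpm (synchronous)
ω = 2π×1200/60 = 125.7 rad/s
τ = P_out/ω = 44743/125.7 = 356 N·m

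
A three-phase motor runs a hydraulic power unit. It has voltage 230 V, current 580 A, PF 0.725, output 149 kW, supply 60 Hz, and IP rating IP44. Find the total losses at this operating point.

P_in = √3·V·I·cosφ = 1.732×230×580×0.725 = 167510 W
P_out = 149000 W
Losses = P_in − P_out = 167510 − 149000 = 18510 W

18.5 kW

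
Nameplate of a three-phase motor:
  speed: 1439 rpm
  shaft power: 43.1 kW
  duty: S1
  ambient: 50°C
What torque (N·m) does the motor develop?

286 N·m

ω = 2π × 1439/60 = 150.7 rad/s
τ = P/ω = 43100/150.7 = 286 N·m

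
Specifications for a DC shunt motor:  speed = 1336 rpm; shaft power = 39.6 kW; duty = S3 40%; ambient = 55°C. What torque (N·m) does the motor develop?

283 N·m

ω = 2π × 1336/60 = 139.9 rad/s
τ = P/ω = 39600/139.9 = 283 N·m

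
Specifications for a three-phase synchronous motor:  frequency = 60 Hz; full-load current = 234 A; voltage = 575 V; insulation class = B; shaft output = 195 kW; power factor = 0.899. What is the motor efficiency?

P_out = 195 kW = 195000 W
P_in = √3·V_L·I_L·cosφ = 1.732 × 575 × 234 × 0.899 = 209503 W
η = P_out / P_in = 195000 / 209503 = 0.931 = 93.1%

93.1 %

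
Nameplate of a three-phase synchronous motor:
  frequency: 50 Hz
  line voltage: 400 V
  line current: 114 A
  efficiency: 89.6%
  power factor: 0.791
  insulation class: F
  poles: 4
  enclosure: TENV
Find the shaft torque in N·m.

356 N·m

P_in = √3·V·I·cosφ = 1.732 × 400 × 114 × 0.791 = 62473 W
P_out = η·P_in = 0.896 × 62473 = 55976 W
n = n_s = 120×50/4 = 1500 rpm (synchronous)
ω = 2π×1500/60 = 157.1 rad/s
τ = P_out/ω = 55976/157.1 = 356 N·m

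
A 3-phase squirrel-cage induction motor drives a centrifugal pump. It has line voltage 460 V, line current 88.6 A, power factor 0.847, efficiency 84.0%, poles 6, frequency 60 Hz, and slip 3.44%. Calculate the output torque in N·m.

414 N·m

P_in = √3·V·I·cosφ = 1.732 × 460 × 88.6 × 0.847 = 59789 W
P_out = η·P_in = 0.84 × 59789 = 50223 W
n_s = 120×60/6 = 1200 rpm; n = 1200×(1−0.0344) = 1159 rpm
ω = 2π×1159/60 = 121.4 rad/s
τ = P_out/ω = 50223/121.4 = 414 N·m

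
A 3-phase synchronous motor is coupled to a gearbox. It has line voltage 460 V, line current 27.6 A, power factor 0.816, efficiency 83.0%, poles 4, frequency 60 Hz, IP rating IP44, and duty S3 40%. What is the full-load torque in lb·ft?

58.3 lb·ft

P_in = √3·V·I·cosφ = 1.732 × 460 × 27.6 × 0.816 = 17943 W
P_out = η·P_in = 0.83 × 17943 = 14893 W
n = n_s = 120×60/4 = 1800 rpm (synchronous)
ω = 2π×1800/60 = 188.5 rad/s
τ = P_out/ω = 14893/188.5 = 79.01 N·m
In lb·ft: 79.01/1.356 = 58.3 lb·ft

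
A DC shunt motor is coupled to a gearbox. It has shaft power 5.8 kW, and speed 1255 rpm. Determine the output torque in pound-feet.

32.6 lb·ft

ω = 2π × 1255/60 = 131.4 rad/s
τ = P/ω = 5800/131.4 = 44.14 N·m
In lb·ft: 44.14/1.356 = 32.6 lb·ft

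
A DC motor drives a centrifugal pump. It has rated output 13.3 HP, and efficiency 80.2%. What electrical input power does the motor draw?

P_out = 13.3 × 746 = 9922 W
P_in = P_out/η = 9922/0.802 = 12372 W = 12.4 kW

12.4 kW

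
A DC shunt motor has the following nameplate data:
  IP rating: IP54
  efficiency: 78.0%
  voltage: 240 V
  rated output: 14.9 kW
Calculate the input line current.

P_out = 14.9 kW = 14900 W
P_in = P_out / η = 14900 / 0.780 = 19103 W
I = P_in / V = 19103 / 240 = 79.6 A

79.6 A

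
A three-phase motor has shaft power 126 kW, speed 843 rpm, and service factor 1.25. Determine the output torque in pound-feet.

ω = 2π × 843/60 = 88.28 rad/s
τ = P/ω = 126000/88.28 = 1427 N·m
In lb·ft: 1427/1.356 = 1050 lb·ft

1050 lb·ft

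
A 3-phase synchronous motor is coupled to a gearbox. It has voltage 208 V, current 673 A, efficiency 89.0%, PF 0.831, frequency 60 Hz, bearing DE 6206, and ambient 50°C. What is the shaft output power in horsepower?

P_in = √3·V·I·cosφ = 1.732 × 208 × 673 × 0.831 = 201478 W
P_out = η·P_in = 0.89 × 201478 = 179315 W
= 179315/746 = 240 HP

240 HP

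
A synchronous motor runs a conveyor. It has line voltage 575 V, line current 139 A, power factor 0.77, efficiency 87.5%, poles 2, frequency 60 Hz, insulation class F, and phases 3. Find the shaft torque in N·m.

247 N·m

P_in = √3·V·I·cosφ = 1.732 × 575 × 139 × 0.77 = 106591 W
P_out = η·P_in = 0.875 × 106591 = 93267 W
n = n_s = 120×60/2 = 3600 rpm (synchronous)
ω = 2π×3600/60 = 377 rad/s
τ = P_out/ω = 93267/377 = 247 N·m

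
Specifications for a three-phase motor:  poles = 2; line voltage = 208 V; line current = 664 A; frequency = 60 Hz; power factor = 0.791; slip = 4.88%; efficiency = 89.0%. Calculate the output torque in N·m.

470 N·m

P_in = √3·V·I·cosφ = 1.732 × 208 × 664 × 0.791 = 189215 W
P_out = η·P_in = 0.89 × 189215 = 168401 W
n_s = 120×60/2 = 3600 rpm; n = 3600×(1−0.0488) = 3424 rpm
ω = 2π×3424/60 = 358.6 rad/s
τ = P_out/ω = 168401/358.6 = 470 N·m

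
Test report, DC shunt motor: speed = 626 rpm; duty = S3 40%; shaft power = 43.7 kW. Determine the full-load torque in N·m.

ω = 2π × 626/60 = 65.55 rad/s
τ = P/ω = 43700/65.55 = 667 N·m

667 N·m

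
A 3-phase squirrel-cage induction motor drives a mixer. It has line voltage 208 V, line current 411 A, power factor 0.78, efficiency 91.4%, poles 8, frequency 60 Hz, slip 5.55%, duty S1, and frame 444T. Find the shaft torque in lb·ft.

P_in = √3·V·I·cosφ = 1.732 × 208 × 411 × 0.78 = 115491 W
P_out = η·P_in = 0.914 × 115491 = 105559 W
n_s = 120×60/8 = 900 rpm; n = 900×(1−0.0555) = 850 rpm
ω = 2π×850/60 = 89.01 rad/s
τ = P_out/ω = 105559/89.01 = 1186 N·m
In lb·ft: 1186/1.356 = 875 lb·ft

875 lb·ft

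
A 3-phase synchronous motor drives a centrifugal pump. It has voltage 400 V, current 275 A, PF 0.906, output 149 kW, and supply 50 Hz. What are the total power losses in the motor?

P_in = √3·V·I·cosφ = 1.732×400×275×0.906 = 172611 W
P_out = 149000 W
Losses = P_in − P_out = 172611 − 149000 = 23611 W

23.6 kW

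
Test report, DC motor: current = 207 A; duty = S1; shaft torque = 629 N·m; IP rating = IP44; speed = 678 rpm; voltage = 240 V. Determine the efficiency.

ω = 2π × 678/60 = 71 rad/s; P_out = τω = 629 × 71 = 44659 W
P_in = V·I = 240 × 207 = 49680 W
η = P_out / P_in = 44659 / 49680 = 0.899 = 89.9%

89.9 %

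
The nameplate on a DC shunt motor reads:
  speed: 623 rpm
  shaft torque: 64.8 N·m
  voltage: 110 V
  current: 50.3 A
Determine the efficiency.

ω = 2π × 623/60 = 65.24 rad/s; P_out = τω = 64.8 × 65.24 = 4228 W
P_in = V·I = 110 × 50.3 = 5533 W
η = P_out / P_in = 4228 / 5533 = 0.764 = 76.4%

76.4 %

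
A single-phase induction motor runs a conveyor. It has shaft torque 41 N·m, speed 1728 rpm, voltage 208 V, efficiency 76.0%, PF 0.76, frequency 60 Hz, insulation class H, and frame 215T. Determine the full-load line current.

ω = 2π×1728/60 = 181 rad/s; P_out = τω = 41 × 181 = 7421 W
P_in = P_out / η = 7421 / 0.760 = 9764 W
I = P_in / (V·cosφ) = 9764 / (208 × 0.76) = 61.8 A

61.8 A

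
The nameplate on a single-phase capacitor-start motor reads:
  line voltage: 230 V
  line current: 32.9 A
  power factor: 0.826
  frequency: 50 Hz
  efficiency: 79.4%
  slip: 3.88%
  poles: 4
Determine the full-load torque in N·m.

P_in = V·I·cosφ = 230 × 32.9 × 0.826 = 6250 W
P_out = η·P_in = 0.794 × 6250 = 4963 W
n_s = 120×50/4 = 1500 rpm; n = 1500×(1−0.0388) = 1442 rpm
ω = 2π×1442/60 = 151 rad/s
τ = P_out/ω = 4963/151 = 32.9 N·m

32.9 N·m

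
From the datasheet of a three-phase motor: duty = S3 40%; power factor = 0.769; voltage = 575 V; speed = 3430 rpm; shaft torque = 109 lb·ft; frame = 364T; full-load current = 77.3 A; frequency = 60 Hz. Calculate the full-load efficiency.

89.7 %

τ = 109 lb·ft × 1.356 = 147.8 N·m
ω = 2π × 3430/60 = 359.2 rad/s; P_out = τω = 147.8 × 359.2 = 53090 W
P_in = √3·V_L·I_L·cosφ = 1.732 × 575 × 77.3 × 0.769 = 59200 W
η = P_out / P_in = 53090 / 59200 = 0.897 = 89.7%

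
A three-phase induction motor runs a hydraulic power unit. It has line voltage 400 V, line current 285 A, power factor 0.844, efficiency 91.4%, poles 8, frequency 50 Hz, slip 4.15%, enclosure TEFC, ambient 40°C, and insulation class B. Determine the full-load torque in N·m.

P_in = √3·V·I·cosφ = 1.732 × 400 × 285 × 0.844 = 166646 W
P_out = η·P_in = 0.914 × 166646 = 152314 W
n_s = 120×50/8 = 750 rpm; n = 750×(1−0.0415) = 719 rpm
ω = 2π×719/60 = 75.29 rad/s
τ = P_out/ω = 152314/75.29 = 2020 N·m

2020 N·m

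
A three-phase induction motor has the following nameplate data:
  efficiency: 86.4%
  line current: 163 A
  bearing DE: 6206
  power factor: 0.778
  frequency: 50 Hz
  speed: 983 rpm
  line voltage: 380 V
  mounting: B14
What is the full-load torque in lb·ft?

P_in = √3·V·I·cosφ = 1.732 × 380 × 163 × 0.778 = 83464 W
P_out = η·P_in = 0.864 × 83464 = 72113 W
n = 983 rpm
ω = 2π×983/60 = 102.9 rad/s
τ = P_out/ω = 72113/102.9 = 700.8 N·m
In lb·ft: 700.8/1.356 = 517 lb·ft

517 lb·ft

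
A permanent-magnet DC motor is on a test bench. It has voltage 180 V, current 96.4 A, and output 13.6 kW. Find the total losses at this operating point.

3750 W

P_in = V·I = 180×96.4 = 17352 W
P_out = 13600 W
Losses = P_in − P_out = 17352 − 13600 = 3752 W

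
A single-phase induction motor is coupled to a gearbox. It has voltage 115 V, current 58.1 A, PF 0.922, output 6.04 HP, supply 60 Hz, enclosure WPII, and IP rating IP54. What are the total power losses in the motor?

1650 W

P_in = V·I·cosφ = 115×58.1×0.922 = 6160 W
P_out = 6.04×746 = 4506 W
Losses = P_in − P_out = 6160 − 4506 = 1654 W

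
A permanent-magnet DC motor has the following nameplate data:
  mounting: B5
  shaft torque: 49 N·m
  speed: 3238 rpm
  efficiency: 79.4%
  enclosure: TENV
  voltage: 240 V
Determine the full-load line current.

ω = 2π×3238/60 = 339.1 rad/s; P_out = τω = 49 × 339.1 = 16616 W
P_in = P_out / η = 16616 / 0.794 = 20927 W
I = P_in / V = 20927 / 240 = 87.2 A

87.2 A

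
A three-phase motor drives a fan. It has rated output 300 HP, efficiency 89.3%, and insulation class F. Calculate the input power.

251 kW

P_out = 300 × 746 = 223800 W
P_in = P_out/η = 223800/0.893 = 250616 W = 251 kW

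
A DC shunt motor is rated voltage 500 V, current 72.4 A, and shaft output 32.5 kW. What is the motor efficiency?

89.8 %

P_out = 32.5 kW = 32500 W
P_in = V·I = 500 × 72.4 = 36200 W
η = P_out / P_in = 32500 / 36200 = 0.898 = 89.8%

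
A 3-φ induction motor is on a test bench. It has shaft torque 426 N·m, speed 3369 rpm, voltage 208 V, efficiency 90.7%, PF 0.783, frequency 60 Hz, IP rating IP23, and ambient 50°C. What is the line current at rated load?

587 A

ω = 2π×3369/60 = 352.8 rad/s; P_out = τω = 426 × 352.8 = 150293 W
P_in = P_out / η = 150293 / 0.907 = 165703 W
I_L = P_in / (√3·V_L·cosφ) = 165703 / (1.732 × 208 × 0.783) = 587 A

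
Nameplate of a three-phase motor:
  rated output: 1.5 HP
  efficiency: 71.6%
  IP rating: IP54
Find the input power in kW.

P_out = 1.5 × 746 = 1119 W
P_in = P_out/η = 1119/0.716 = 1563 W = 1.56 kW

1.56 kW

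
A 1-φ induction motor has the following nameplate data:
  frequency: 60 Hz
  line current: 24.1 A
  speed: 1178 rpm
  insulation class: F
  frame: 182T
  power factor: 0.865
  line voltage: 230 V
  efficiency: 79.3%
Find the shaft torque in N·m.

P_in = V·I·cosφ = 230 × 24.1 × 0.865 = 4795 W
P_out = η·P_in = 0.793 × 4795 = 3802 W
n = 1178 rpm
ω = 2π×1178/60 = 123.4 rad/s
τ = P_out/ω = 3802/123.4 = 30.8 N·m

30.8 N·m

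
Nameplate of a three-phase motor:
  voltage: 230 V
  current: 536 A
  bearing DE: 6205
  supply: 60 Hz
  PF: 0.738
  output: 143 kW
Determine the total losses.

P_in = √3·V·I·cosφ = 1.732×230×536×0.738 = 157578 W
P_out = 143000 W
Losses = P_in − P_out = 157578 − 143000 = 14578 W

14.6 kW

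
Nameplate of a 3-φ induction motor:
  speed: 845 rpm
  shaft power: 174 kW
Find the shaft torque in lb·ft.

ω = 2π × 845/60 = 88.49 rad/s
τ = P/ω = 174000/88.49 = 1966 N·m
In lb·ft: 1966/1.356 = 1450 lb·ft

1450 lb·ft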